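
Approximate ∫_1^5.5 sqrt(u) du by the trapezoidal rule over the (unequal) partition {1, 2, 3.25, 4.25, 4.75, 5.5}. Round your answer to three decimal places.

Subinterval widths: 1, 1.25, 1, 0.5, 0.75.
f(1) ≈ 1.000, f(2) ≈ 1.414, f(3.25) ≈ 1.803, f(4.25) ≈ 2.062, f(4.75) ≈ 2.179, f(5.5) ≈ 2.345.
On each subinterval the trapezoid contributes (Δu_i/2)·[f(u_{i-1}) + f(u_i)].
Sum ≈ 7.907.

7.907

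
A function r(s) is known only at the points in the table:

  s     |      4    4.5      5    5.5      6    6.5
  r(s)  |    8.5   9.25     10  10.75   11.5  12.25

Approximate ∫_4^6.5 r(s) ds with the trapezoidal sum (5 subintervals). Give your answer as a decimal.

25.9375

Δs = 0.5.
T_5 = (0.5/2)·[8.5 + 2·9.25 + 2·10 + 2·10.75 + 2·11.5 + 12.25] = 25.9375.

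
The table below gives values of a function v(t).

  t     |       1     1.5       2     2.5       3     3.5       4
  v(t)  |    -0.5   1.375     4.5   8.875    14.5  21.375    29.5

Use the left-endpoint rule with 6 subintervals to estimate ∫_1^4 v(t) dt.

Δt = 0.5.
Sum = 0.5·[(-0.5) + 1.375 + 4.5 + 8.875 + 14.5 + 21.375] = 25.0625.

25.0625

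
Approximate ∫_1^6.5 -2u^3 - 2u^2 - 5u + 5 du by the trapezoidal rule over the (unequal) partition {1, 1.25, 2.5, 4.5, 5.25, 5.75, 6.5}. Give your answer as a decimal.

-1190.7265625

Subinterval widths: 0.25, 1.25, 2, 0.75, 0.5, 0.75.
f(1) = -4, f(1.25) = -8.28125, f(2.5) = -51.25, f(4.5) = -240.25, f(5.25) = -365.78125, f(5.75) = -470.09375, f(6.5) = -661.25.
On each subinterval the trapezoid contributes (Δu_i/2)·[f(u_{i-1}) + f(u_i)].
Sum = -1190.7265625.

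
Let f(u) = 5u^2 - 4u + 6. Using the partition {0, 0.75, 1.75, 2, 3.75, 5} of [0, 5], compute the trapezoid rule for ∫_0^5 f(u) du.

195.625

Subinterval widths: 0.75, 1, 0.25, 1.75, 1.25.
f(0) = 6, f(0.75) = 5.8125, f(1.75) = 14.3125, f(2) = 18, f(3.75) = 61.3125, f(5) = 111.
On each subinterval the trapezoid contributes (Δu_i/2)·[f(u_{i-1}) + f(u_i)].
Sum = 195.625.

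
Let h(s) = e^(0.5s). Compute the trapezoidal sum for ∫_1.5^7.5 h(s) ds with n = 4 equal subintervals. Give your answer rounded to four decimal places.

84.5610

Δs = (7.5 − 1.5)/4 = 1.5.
h(1.5) ≈ 2.1170, h(3) ≈ 4.4817, h(4.5) ≈ 9.4877, h(6) ≈ 20.0855, h(7.5) ≈ 42.5211.
T_4 = (Δs/2)·[h(s_0) + 2h(s_1) + 2h(s_2) + 2h(s_3) + h(s_4)].
Sum ≈ 84.5610.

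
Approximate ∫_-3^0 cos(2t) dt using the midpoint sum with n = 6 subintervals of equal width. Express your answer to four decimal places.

-0.1457

Δt = (0 − (-3))/6 = 0.5.
Midpoints: -2.75, -2.25, -1.75, -1.25, -0.75, -0.25.
f(-2.75) ≈ 0.7087, f(-2.25) ≈ -0.2108, f(-1.75) ≈ -0.9365, f(-1.25) ≈ -0.8011, f(-0.75) ≈ 0.0707, f(-0.25) ≈ 0.8776.
Sum = Δt · [f(-2.75) + f(-2.25) + f(-1.75) + ...].
Sum ≈ -0.1457.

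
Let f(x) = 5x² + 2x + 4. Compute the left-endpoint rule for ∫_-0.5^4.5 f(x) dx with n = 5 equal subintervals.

Δx = (4.5 − (-0.5))/5 = 1.
Left endpoints: -0.5, 0.5, 1.5, 2.5, 3.5.
f(-0.5) = 4.25, f(0.5) = 6.25, f(1.5) = 18.25, f(2.5) = 40.25, f(3.5) = 72.25.
Sum = Δx · [f(-0.5) + f(0.5) + f(1.5) + f(2.5) + f(3.5)].
Sum = 141.25.

141.25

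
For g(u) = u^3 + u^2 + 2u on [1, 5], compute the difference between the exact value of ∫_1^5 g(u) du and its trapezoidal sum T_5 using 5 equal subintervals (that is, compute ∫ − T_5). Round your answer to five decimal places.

Exact integral: ∫_1^5 g(u) du ≈ 221.3333333.
T_5 = 225.6.
Error ≈ 221.3333333 − 225.6 ≈ -4.26667.

-4.26667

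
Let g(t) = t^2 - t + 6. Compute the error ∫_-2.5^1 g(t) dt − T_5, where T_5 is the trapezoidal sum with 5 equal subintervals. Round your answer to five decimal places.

-0.28583

Exact integral: ∫_-2.5^1 g(t) dt ≈ 29.1666667.
T_5 = 29.4525.
Error ≈ 29.1666667 − 29.4525 ≈ -0.28583.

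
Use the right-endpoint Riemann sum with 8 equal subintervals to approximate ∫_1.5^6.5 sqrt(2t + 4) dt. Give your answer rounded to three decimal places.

Δt = (6.5 − 1.5)/8 = 0.625.
Right endpoints: 2.125, 2.75, 3.375, 4, 4.625, 5.25, 5.875, 6.5.
f(2.125) ≈ 2.872, f(2.75) ≈ 3.082, f(3.375) ≈ 3.279, f(4) ≈ 3.464, f(4.625) ≈ 3.640, f(5.25) ≈ 3.808, f(5.875) ≈ 3.969, f(6.5) ≈ 4.123.
Sum = Δt · [f(2.125) + f(2.75) + f(3.375) + ...].
Sum ≈ 17.648.

17.648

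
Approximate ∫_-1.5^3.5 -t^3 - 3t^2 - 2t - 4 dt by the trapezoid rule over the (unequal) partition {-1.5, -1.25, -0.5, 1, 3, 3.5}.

-126.8984375

Subinterval widths: 0.25, 0.75, 1.5, 2, 0.5.
f(-1.5) = -4.375, f(-1.25) = -4.234375, f(-0.5) = -3.625, f(1) = -10, f(3) = -64, f(3.5) = -90.625.
On each subinterval the trapezoid contributes (Δt_i/2)·[f(t_{i-1}) + f(t_i)].
Sum = -126.8984375.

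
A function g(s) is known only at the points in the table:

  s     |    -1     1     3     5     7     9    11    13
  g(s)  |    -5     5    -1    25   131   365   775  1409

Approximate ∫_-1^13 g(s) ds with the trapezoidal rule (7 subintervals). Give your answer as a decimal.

Δs = 2.
T_7 = (2/2)·[(-5) + 2·5 + 2·(-1) + 2·25 + 2·131 + 2·365 + 2·775 + 1409] = 4004.

4004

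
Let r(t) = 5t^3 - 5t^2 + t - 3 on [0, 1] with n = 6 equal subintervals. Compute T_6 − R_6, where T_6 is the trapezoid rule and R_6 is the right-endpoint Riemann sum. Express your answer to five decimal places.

-0.08333

T_6 ≈ -2.9050926.
R_6 ≈ -2.8217593.
T_6 − R_6 ≈ -0.08333.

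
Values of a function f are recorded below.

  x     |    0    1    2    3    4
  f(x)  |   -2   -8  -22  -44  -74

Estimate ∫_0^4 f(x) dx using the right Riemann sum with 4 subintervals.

-148

Δx = 1.
Sum = 1·[(-8) + (-22) + (-44) + (-74)] = -148.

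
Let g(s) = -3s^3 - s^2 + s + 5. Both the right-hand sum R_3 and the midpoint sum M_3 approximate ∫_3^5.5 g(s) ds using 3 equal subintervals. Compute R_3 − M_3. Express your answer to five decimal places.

-199.06684

R_3 ≈ -842.2685185.
M_3 ≈ -643.2016782.
R_3 − M_3 ≈ -199.06684.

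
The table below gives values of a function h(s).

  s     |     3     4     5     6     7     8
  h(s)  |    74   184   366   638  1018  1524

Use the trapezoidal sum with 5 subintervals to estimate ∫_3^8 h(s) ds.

3005

Δs = 1.
T_5 = (1/2)·[74 + 2·184 + 2·366 + 2·638 + 2·1018 + 1524] = 3005.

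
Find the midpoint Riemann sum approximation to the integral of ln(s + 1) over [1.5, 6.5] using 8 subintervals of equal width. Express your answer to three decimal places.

7.825

Δs = (6.5 − 1.5)/8 = 0.625.
Midpoints: 1.8125, 2.4375, 3.0625, 3.6875, 4.3125, 4.9375, 5.5625, 6.1875.
f(1.8125) ≈ 1.034, f(2.4375) ≈ 1.235, f(3.0625) ≈ 1.402, f(3.6875) ≈ 1.545, f(4.3125) ≈ 1.670, f(4.9375) ≈ 1.781, f(5.5625) ≈ 1.881, f(6.1875) ≈ 1.972.
Sum = Δs · [f(1.8125) + f(2.4375) + f(3.0625) + ...].
Sum ≈ 7.825.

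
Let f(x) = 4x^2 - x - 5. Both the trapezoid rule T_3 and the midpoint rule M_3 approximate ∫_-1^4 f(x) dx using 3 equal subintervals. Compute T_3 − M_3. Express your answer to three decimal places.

T_3 ≈ 63.42593.
M_3 ≈ 49.53704.
T_3 − M_3 ≈ 13.889.

13.889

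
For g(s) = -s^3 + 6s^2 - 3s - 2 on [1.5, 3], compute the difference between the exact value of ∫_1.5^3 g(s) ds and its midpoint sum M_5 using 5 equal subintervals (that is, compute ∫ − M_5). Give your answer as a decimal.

-0.0084375

Exact integral: ∫_1.5^3 g(s) ds = 15.140625.
M_5 = 15.1490625.
Error = 15.140625 − 15.1490625 = -0.0084375.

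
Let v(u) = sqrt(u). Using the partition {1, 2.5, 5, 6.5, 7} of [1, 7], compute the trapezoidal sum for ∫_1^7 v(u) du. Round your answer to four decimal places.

11.5954

Subinterval widths: 1.5, 2.5, 1.5, 0.5.
v(1) ≈ 1.0000, v(2.5) ≈ 1.5811, v(5) ≈ 2.2361, v(6.5) ≈ 2.5495, v(7) ≈ 2.6458.
On each subinterval the trapezoid contributes (Δu_i/2)·[v(u_{i-1}) + v(u_i)].
Sum ≈ 11.5954.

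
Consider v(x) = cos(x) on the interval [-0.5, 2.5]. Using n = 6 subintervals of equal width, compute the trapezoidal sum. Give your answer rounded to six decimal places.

1.055347

Δx = (2.5 − (-0.5))/6 = 0.5.
v(-0.5) ≈ 0.877583, v(0) ≈ 1.000000, v(0.5) ≈ 0.877583, v(1) ≈ 0.540302, v(1.5) ≈ 0.070737, v(2) ≈ -0.416147, v(2.5) ≈ -0.801144.
T_6 = (Δx/2)·[v(x_0) + 2v(x_1) + ... + 2v(x_{5}) + v(x_6)].
Sum ≈ 1.055347.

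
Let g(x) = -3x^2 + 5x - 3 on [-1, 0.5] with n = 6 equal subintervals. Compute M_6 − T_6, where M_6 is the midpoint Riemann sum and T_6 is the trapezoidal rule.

0.0703125

M_6 = -7.4765625.
T_6 = -7.546875.
M_6 − T_6 = 0.0703125.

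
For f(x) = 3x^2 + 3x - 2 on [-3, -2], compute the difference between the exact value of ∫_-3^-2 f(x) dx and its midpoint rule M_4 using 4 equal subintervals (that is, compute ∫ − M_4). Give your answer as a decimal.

Exact integral: ∫_-3^-2 f(x) dx = 9.5.
M_4 = 9.484375.
Error = 9.5 − 9.484375 = 0.015625.

0.015625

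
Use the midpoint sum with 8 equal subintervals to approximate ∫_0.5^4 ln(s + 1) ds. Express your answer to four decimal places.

Δs = (4 − 0.5)/8 = 0.4375.
Midpoints: 0.71875, 1.15625, 1.59375, 2.03125, 2.46875, 2.90625, 3.34375, 3.78125.
f(0.71875) ≈ 0.5416, f(1.15625) ≈ 0.7684, f(1.59375) ≈ 0.9531, f(2.03125) ≈ 1.1090, f(2.46875) ≈ 1.2438, f(2.90625) ≈ 1.3626, f(3.34375) ≈ 1.4687, f(3.78125) ≈ 1.5647.
Sum = Δs · [f(0.71875) + f(1.15625) + f(1.59375) + ...].
Sum ≈ 3.9427.

3.9427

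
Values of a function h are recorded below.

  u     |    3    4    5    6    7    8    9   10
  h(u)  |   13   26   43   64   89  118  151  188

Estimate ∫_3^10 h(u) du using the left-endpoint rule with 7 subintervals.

504

Δu = 1.
Sum = 1·[13 + 26 + 43 + 64 + 89 + 118 + 151] = 504.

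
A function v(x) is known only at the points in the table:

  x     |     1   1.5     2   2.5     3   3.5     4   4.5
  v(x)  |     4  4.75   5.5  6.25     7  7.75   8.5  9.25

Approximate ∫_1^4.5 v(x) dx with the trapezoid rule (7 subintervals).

23.1875

Δx = 0.5.
T_7 = (0.5/2)·[4 + 2·4.75 + 2·5.5 + 2·6.25 + 2·7 + 2·7.75 + 2·8.5 + 9.25] = 23.1875.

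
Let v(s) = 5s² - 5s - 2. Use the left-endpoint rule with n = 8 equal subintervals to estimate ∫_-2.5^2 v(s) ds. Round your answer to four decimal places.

46.6787

Δs = (2 − (-2.5))/8 = 0.5625.
Left endpoints: -2.5, -1.9375, -1.375, -0.8125, -0.25, 0.3125, 0.875, 1.4375.
v(-2.5) = 41.75, v(-1.9375) = 26.45703125, v(-1.375) = 14.328125, v(-0.8125) = 5.36328125, v(-0.25) = -0.4375, v(0.3125) = -3.07421875, v(0.875) = -2.546875, v(1.4375) = 1.14453125.
Sum = Δs · [v(-2.5) + v(-1.9375) + v(-1.375) + ...].
Sum ≈ 46.6787.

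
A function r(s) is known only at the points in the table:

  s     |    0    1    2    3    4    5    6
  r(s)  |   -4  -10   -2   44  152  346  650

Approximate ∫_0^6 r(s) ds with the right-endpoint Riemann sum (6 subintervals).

1180

Δs = 1.
Sum = 1·[(-10) + (-2) + 44 + 152 + 346 + 650] = 1180.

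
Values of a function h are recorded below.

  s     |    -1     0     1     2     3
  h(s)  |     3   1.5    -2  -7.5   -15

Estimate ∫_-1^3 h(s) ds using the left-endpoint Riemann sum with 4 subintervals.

-5

Δs = 1.
Sum = 1·[3 + 1.5 + (-2) + (-7.5)] = -5.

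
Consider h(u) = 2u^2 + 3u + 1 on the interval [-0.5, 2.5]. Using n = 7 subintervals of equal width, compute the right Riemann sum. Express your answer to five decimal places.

27.18367

Δu = (2.5 − (-0.5))/7 = 3/7.
Right endpoints: -1/14, 5/14, 11/14, 17/14, 23/14, 29/14, 2.5.
h(-1/14) = 39/49, h(5/14) = 114/49, h(11/14) = 225/49, h(17/14) = 372/49, h(23/14) = 555/49, h(29/14) = 774/49, h(2.5) = 21.
Sum = Δu · [h(-1/14) + h(5/14) + h(11/14) + ...].
Sum ≈ 27.18367.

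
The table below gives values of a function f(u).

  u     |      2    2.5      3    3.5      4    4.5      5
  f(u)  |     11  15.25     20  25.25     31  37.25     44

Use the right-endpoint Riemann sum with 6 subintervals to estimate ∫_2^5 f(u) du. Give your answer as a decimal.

Δu = 0.5.
Sum = 0.5·[15.25 + 20 + 25.25 + 31 + 37.25 + 44] = 86.375.

86.375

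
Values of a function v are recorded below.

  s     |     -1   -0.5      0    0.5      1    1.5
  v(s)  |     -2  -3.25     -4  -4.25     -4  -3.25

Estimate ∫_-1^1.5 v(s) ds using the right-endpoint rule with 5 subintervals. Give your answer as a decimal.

Δs = 0.5.
Sum = 0.5·[(-3.25) + (-4) + (-4.25) + (-4) + (-3.25)] = -9.375.

-9.375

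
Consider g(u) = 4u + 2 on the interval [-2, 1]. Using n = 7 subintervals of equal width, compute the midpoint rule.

0

Δu = (1 − (-2))/7 = 3/7.
Midpoints: -25/14, -19/14, -13/14, -0.5, -1/14, 5/14, 11/14.
g(-25/14) = -36/7, g(-19/14) = -24/7, g(-13/14) = -12/7, g(-0.5) = 0, g(-1/14) = 12/7, g(5/14) = 24/7, g(11/14) = 36/7.
Sum = Δu · [g(-25/14) + g(-19/14) + g(-13/14) + ...].
Sum = 0.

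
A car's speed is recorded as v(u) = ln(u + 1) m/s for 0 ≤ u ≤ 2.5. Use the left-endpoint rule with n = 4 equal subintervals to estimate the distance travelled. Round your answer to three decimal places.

1.470

Δu = (2.5 − 0)/4 = 0.625.
Left endpoints: 0, 0.625, 1.25, 1.875.
v(0) ≈ 0.000, v(0.625) ≈ 0.486, v(1.25) ≈ 0.811, v(1.875) ≈ 1.056.
Sum = Δu · [v(0) + v(0.625) + v(1.25) + v(1.875)].
Sum ≈ 1.470.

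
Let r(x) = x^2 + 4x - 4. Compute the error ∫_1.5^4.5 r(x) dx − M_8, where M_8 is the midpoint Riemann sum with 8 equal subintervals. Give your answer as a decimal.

0.03515625

Exact integral: ∫_1.5^4.5 r(x) dx = 53.25.
M_8 = 53.21484375.
Error = 53.25 − 53.21484375 = 0.03515625.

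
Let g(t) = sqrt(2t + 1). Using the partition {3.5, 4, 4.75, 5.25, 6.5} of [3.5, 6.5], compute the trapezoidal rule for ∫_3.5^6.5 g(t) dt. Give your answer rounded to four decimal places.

9.9131

Subinterval widths: 0.5, 0.75, 0.5, 1.25.
g(3.5) ≈ 2.8284, g(4) ≈ 3.0000, g(4.75) ≈ 3.2404, g(5.25) ≈ 3.3912, g(6.5) ≈ 3.7417.
On each subinterval the trapezoid contributes (Δt_i/2)·[g(t_{i-1}) + g(t_i)].
Sum ≈ 9.9131.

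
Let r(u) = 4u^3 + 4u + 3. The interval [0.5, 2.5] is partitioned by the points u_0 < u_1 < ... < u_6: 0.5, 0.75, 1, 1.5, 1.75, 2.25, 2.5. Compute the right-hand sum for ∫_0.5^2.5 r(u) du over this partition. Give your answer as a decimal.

Subinterval widths: 0.25, 0.25, 0.5, 0.25, 0.5, 0.25.
Right endpoints: 0.75, 1, 1.5, 1.75, 2.25, 2.5.
r(0.75) = 7.6875, r(1) = 11, r(1.5) = 22.5, r(1.75) = 31.4375, r(2.25) = 57.5625, r(2.5) = 75.5.
Sum = Σ Δu_i · r(u_i).
Sum = 71.4375.

71.4375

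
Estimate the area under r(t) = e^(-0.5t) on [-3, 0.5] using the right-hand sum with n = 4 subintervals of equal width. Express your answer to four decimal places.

5.9035

Δt = (0.5 − (-3))/4 = 0.875.
Right endpoints: -2.125, -1.25, -0.375, 0.5.
r(-2.125) ≈ 2.8936, r(-1.25) ≈ 1.8682, r(-0.375) ≈ 1.2062, r(0.5) ≈ 0.7788.
Sum = Δt · [r(-2.125) + r(-1.25) + r(-0.375) + r(0.5)].
Sum ≈ 5.9035.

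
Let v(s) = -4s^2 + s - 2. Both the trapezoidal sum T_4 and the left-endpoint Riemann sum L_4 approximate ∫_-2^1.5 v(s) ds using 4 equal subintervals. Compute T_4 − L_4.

T_4 = -24.828125.
L_4 = -29.421875.
T_4 − L_4 = 4.59375.

4.59375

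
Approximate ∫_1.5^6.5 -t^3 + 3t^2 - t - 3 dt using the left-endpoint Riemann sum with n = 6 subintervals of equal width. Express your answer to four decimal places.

Δt = (6.5 − 1.5)/6 = 5/6.
Left endpoints: 1.5, 7/3, 19/6, 4, 29/6, 17/3.
f(1.5) = -1.125, f(7/3) = -46/27, f(19/6) = -1693/216, f(4) = -23, f(29/6) = -10943/216, f(17/3) = -2546/27.
Sum = Δt · [f(1.5) + f(7/3) + f(19/6) + ...].
Sum ≈ -148.8542.

-148.8542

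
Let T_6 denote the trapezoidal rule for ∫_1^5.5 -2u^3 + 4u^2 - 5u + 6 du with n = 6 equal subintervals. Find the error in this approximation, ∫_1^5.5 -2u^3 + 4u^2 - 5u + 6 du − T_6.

6.5390625

Exact integral: ∫_1^5.5 f(u) du = -282.65625.
T_6 = -289.1953125.
Error = -282.65625 − (-289.1953125) = 6.5390625.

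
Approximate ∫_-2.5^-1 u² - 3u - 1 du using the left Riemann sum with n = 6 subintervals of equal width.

Δu = (-1 − (-2.5))/6 = 0.25.
Left endpoints: -2.5, -2.25, -2, -1.75, -1.5, -1.25.
f(-2.5) = 12.75, f(-2.25) = 10.8125, f(-2) = 9, f(-1.75) = 7.3125, f(-1.5) = 5.75, f(-1.25) = 4.3125.
Sum = Δu · [f(-2.5) + f(-2.25) + f(-2) + ...].
Sum = 12.484375.

12.484375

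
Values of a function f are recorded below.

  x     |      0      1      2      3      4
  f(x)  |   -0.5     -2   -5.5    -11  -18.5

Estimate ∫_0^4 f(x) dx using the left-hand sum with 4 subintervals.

-19

Δx = 1.
Sum = 1·[(-0.5) + (-2) + (-5.5) + (-11)] = -19.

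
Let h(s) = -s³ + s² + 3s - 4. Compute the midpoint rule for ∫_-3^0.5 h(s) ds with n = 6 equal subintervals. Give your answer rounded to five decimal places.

Δs = (0.5 − (-3))/6 = 7/12.
Midpoints: -65/24, -2.125, -37/24, -23/24, -0.375, 5/24.
h(-65/24) = 208409/13824, h(-2.125) = 1913/512, h(-37/24) = -35723/13824, h(-23/24) = -70177/13824, h(-0.375) = -2525/512, h(5/24) = -46181/13824.
Sum = Δs · [h(-65/24) + h(-2.125) + h(-37/24) + ...].
Sum ≈ 1.67962.

1.67962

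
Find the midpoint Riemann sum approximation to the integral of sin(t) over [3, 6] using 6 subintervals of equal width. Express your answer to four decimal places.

-1.9706

Δt = (6 − 3)/6 = 0.5.
Midpoints: 3.25, 3.75, 4.25, 4.75, 5.25, 5.75.
f(3.25) ≈ -0.1082, f(3.75) ≈ -0.5716, f(4.25) ≈ -0.8950, f(4.75) ≈ -0.9993, f(5.25) ≈ -0.8589, f(5.75) ≈ -0.5083.
Sum = Δt · [f(3.25) + f(3.75) + f(4.25) + ...].
Sum ≈ -1.9706.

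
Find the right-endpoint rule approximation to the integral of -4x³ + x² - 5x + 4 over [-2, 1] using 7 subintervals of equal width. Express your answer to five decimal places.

26.57143

Δx = (1 − (-2))/7 = 3/7.
Right endpoints: -11/7, -8/7, -5/7, -2/7, 1/7, 4/7, 1.
f(-11/7) = 10238/343, f(-8/7) = 5828/343, f(-5/7) = 3272/343, f(-2/7) = 1922/343, f(1/7) = 1130/343, f(4/7) = 248/343, f(1) = -4.
Sum = Δx · [f(-11/7) + f(-8/7) + f(-5/7) + ...].
Sum ≈ 26.57143.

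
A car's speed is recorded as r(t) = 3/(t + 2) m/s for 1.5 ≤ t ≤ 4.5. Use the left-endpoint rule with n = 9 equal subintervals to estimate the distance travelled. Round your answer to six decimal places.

Δt = (4.5 − 1.5)/9 = 1/3.
Left endpoints: 1.5, 11/6, 13/6, 2.5, 17/6, 19/6, 3.5, 23/6, 25/6.
r(1.5) = 6/7, r(11/6) = 18/23, r(13/6) = 0.72, r(2.5) = 2/3, r(17/6) = 18/29, r(19/6) = 18/31, r(3.5) = 6/11, r(23/6) = 18/35, r(25/6) = 18/37.
Sum = Δt · [r(1.5) + r(11/6) + r(13/6) + ...].
Sum ≈ 1.924660.

1.924660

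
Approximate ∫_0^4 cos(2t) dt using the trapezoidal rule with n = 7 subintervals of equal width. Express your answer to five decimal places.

0.43963

Δt = (4 − 0)/7 = 4/7.
f(0) ≈ 1.00000, f(4/7) ≈ 0.41500, f(8/7) ≈ -0.65556, f(12/7) ≈ -0.95910, f(16/7) ≈ -0.14049, f(20/7) ≈ 0.84249, f(24/7) ≈ 0.83976, f(4) ≈ -0.14550.
T_7 = (Δt/2)·[f(t_0) + 2f(t_1) + ... + 2f(t_{6}) + f(t_7)].
Sum ≈ 0.43963.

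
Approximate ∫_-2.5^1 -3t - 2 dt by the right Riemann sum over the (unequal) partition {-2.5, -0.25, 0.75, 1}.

Subinterval widths: 2.25, 1, 0.25.
Right endpoints: -0.25, 0.75, 1.
f(-0.25) = -1.25, f(0.75) = -4.25, f(1) = -5.
Sum = Σ Δt_i · f(t_i).
Sum = -8.3125.

-8.3125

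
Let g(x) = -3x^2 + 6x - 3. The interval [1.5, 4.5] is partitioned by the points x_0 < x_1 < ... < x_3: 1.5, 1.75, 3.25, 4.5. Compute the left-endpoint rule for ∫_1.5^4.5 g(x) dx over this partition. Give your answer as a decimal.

Subinterval widths: 0.25, 1.5, 1.25.
Left endpoints: 1.5, 1.75, 3.25.
g(1.5) = -0.75, g(1.75) = -1.6875, g(3.25) = -15.1875.
Sum = Σ Δx_i · g(x_i).
Sum = -21.703125.

-21.703125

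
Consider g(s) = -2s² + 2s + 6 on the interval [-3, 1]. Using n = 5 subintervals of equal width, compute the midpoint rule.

Δs = (1 − (-3))/5 = 0.8.
Midpoints: -2.6, -1.8, -1, -0.2, 0.6.
g(-2.6) = -12.72, g(-1.8) = -4.08, g(-1) = 2, g(-0.2) = 5.52, g(0.6) = 6.48.
Sum = Δs · [g(-2.6) + g(-1.8) + g(-1) + g(-0.2) + g(0.6)].
Sum = -2.24.

-2.24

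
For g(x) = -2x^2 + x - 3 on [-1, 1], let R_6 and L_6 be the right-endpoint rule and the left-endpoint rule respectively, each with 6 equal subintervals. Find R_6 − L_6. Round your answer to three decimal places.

0.667

R_6 ≈ -7.07407.
L_6 ≈ -7.74074.
R_6 − L_6 ≈ 0.667.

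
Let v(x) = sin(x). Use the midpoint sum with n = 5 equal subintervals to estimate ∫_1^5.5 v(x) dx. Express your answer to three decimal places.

Δx = (5.5 − 1)/5 = 0.9.
Midpoints: 1.45, 2.35, 3.25, 4.15, 5.05.
v(1.45) ≈ 0.993, v(2.35) ≈ 0.711, v(3.25) ≈ -0.108, v(4.15) ≈ -0.846, v(5.05) ≈ -0.944.
Sum = Δx · [v(1.45) + v(2.35) + v(3.25) + v(4.15) + v(5.05)].
Sum ≈ -0.174.

-0.174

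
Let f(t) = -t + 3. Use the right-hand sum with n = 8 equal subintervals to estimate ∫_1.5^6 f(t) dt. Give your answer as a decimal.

-4.640625

Δt = (6 − 1.5)/8 = 0.5625.
Right endpoints: 2.0625, 2.625, 3.1875, 3.75, 4.3125, 4.875, 5.4375, 6.
f(2.0625) = 0.9375, f(2.625) = 0.375, f(3.1875) = -0.1875, f(3.75) = -0.75, f(4.3125) = -1.3125, f(4.875) = -1.875, f(5.4375) = -2.4375, f(6) = -3.
Sum = Δt · [f(2.0625) + f(2.625) + f(3.1875) + ...].
Sum = -4.640625.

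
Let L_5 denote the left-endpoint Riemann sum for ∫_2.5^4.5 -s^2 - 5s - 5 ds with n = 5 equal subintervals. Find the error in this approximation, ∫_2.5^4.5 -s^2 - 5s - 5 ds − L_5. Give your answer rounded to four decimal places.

Exact integral: ∫_2.5^4.5 f(s) ds ≈ -70.166667.
L_5 = -65.42.
Error ≈ -70.166667 − (-65.42) ≈ -4.7467.

-4.7467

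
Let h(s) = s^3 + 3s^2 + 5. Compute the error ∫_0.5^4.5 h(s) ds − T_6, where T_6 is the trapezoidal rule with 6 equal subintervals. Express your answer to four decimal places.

-3.1111

Exact integral: ∫_0.5^4.5 h(s) ds = 213.5.
T_6 ≈ 216.611111.
Error ≈ 213.5 − 216.611111 ≈ -3.1111.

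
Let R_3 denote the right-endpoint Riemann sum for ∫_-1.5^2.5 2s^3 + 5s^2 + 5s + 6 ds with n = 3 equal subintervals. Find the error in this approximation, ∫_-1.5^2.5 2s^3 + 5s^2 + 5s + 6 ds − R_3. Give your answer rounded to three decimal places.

-61.481

Exact integral: ∫_-1.5^2.5 f(s) ds ≈ 82.66667.
R_3 ≈ 144.14815.
Error ≈ 82.66667 − 144.14815 ≈ -61.481.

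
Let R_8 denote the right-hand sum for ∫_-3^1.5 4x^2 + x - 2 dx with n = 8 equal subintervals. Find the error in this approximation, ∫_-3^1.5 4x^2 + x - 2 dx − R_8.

Exact integral: ∫_-3^1.5 f(x) dx = 28.125.
R_8 = 22.74609375.
Error = 28.125 − 22.74609375 = 5.37890625.

5.37890625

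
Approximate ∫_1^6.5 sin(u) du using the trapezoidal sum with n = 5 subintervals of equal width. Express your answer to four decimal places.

-0.3914

Δu = (6.5 − 1)/5 = 1.1.
f(1) ≈ 0.8415, f(2.1) ≈ 0.8632, f(3.2) ≈ -0.0584, f(4.3) ≈ -0.9162, f(5.4) ≈ -0.7728, f(6.5) ≈ 0.2151.
T_5 = (Δu/2)·[f(u_0) + 2f(u_1) + ... + 2f(u_{4}) + f(u_5)].
Sum ≈ -0.3914.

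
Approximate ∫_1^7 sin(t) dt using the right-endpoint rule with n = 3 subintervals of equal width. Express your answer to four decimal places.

Δt = (7 − 1)/3 = 2.
Right endpoints: 3, 5, 7.
f(3) ≈ 0.1411, f(5) ≈ -0.9589, f(7) ≈ 0.6570.
Sum = Δt · [f(3) + f(5) + f(7)].
Sum ≈ -0.3216.

-0.3216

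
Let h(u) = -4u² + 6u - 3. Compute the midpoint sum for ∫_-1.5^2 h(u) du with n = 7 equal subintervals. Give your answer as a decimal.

Δu = (2 − (-1.5))/7 = 0.5.
Midpoints: -1.25, -0.75, -0.25, 0.25, 0.75, 1.25, 1.75.
h(-1.25) = -16.75, h(-0.75) = -9.75, h(-0.25) = -4.75, h(0.25) = -1.75, h(0.75) = -0.75, h(1.25) = -1.75, h(1.75) = -4.75.
Sum = Δu · [h(-1.25) + h(-0.75) + h(-0.25) + ...].
Sum = -20.125.

-20.125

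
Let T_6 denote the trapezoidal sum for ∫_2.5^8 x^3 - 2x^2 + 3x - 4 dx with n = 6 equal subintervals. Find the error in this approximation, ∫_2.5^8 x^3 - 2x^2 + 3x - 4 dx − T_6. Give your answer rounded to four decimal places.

Exact integral: ∫_2.5^8 f(x) dx ≈ 747.942708.
T_6 ≈ 758.533709.
Error ≈ 747.942708 − 758.533709 ≈ -10.5910.

-10.5910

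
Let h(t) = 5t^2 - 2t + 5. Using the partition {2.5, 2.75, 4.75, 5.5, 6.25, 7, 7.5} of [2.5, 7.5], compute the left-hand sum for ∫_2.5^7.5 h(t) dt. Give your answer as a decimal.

531.46875

Subinterval widths: 0.25, 2, 0.75, 0.75, 0.75, 0.5.
Left endpoints: 2.5, 2.75, 4.75, 5.5, 6.25, 7.
h(2.5) = 31.25, h(2.75) = 37.3125, h(4.75) = 108.3125, h(5.5) = 145.25, h(6.25) = 187.8125, h(7) = 236.
Sum = Σ Δt_i · h(t_i).
Sum = 531.46875.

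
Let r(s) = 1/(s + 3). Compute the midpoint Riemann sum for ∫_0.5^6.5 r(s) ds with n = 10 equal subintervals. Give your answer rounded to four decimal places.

Δs = (6.5 − 0.5)/10 = 0.6.
Midpoints: 0.8, 1.4, 2, 2.6, 3.2, 3.8, 4.4, 5, 5.6, 6.2.
r(0.8) = 5/19, r(1.4) = 5/22, r(2) = 0.2, r(2.6) = 5/28, r(3.2) = 5/31, r(3.8) = 5/34, r(4.4) = 5/37, r(5) = 0.125, r(5.6) = 5/43, r(6.2) = 5/46.
Sum = Δs · [r(0.8) + r(1.4) + r(2) + ...].
Sum ≈ 0.9975.

0.9975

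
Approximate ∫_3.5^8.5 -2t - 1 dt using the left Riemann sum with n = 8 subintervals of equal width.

-61.875

Δt = (8.5 − 3.5)/8 = 0.625.
Left endpoints: 3.5, 4.125, 4.75, 5.375, 6, 6.625, 7.25, 7.875.
f(3.5) = -8, f(4.125) = -9.25, f(4.75) = -10.5, f(5.375) = -11.75, f(6) = -13, f(6.625) = -14.25, f(7.25) = -15.5, f(7.875) = -16.75.
Sum = Δt · [f(3.5) + f(4.125) + f(4.75) + ...].
Sum = -61.875.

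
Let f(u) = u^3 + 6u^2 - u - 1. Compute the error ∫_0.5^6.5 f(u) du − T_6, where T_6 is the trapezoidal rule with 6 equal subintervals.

-16.5

Exact integral: ∫_0.5^6.5 f(u) du = 968.25.
T_6 = 984.75.
Error = 968.25 − 984.75 = -16.5.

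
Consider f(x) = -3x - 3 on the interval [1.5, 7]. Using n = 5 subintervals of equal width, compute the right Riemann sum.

Δx = (7 − 1.5)/5 = 1.1.
Right endpoints: 2.6, 3.7, 4.8, 5.9, 7.
f(2.6) = -10.8, f(3.7) = -14.1, f(4.8) = -17.4, f(5.9) = -20.7, f(7) = -24.
Sum = Δx · [f(2.6) + f(3.7) + f(4.8) + f(5.9) + f(7)].
Sum = -95.7.

-95.7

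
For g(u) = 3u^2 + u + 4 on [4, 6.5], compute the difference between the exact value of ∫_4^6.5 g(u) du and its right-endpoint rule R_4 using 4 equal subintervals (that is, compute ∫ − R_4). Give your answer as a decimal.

Exact integral: ∫_4^6.5 g(u) du = 233.75.
R_4 = 259.62890625.
Error = 233.75 − 259.62890625 = -25.87890625.

-25.87890625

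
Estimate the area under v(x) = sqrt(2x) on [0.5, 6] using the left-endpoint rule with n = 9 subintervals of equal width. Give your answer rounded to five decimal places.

12.74849

Δx = (6 − 0.5)/9 = 11/18.
Left endpoints: 0.5, 10/9, 31/18, 7/3, 53/18, 32/9, 25/6, 43/9, 97/18.
v(0.5) ≈ 1.00000, v(10/9) ≈ 1.49071, v(31/18) ≈ 1.85592, v(7/3) ≈ 2.16025, v(53/18) ≈ 2.42670, v(32/9) ≈ 2.66667, v(25/6) ≈ 2.88675, v(43/9) ≈ 3.09121, v(97/18) ≈ 3.28295.
Sum = Δx · [v(0.5) + v(10/9) + v(31/18) + ...].
Sum ≈ 12.74849.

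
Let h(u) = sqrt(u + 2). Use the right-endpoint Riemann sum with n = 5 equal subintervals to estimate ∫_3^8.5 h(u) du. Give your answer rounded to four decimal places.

15.7744

Δu = (8.5 − 3)/5 = 1.1.
Right endpoints: 4.1, 5.2, 6.3, 7.4, 8.5.
h(4.1) ≈ 2.4698, h(5.2) ≈ 2.6833, h(6.3) ≈ 2.8810, h(7.4) ≈ 3.0659, h(8.5) ≈ 3.2404.
Sum = Δu · [h(4.1) + h(5.2) + h(6.3) + h(7.4) + h(8.5)].
Sum ≈ 15.7744.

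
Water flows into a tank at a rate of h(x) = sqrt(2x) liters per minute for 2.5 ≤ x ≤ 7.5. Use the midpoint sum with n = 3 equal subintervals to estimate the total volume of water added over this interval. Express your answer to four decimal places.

15.6596

Δx = (7.5 − 2.5)/3 = 5/3.
Midpoints: 10/3, 5, 20/3.
h(10/3) ≈ 2.5820, h(5) ≈ 3.1623, h(20/3) ≈ 3.6515.
Sum = Δx · [h(10/3) + h(5) + h(20/3)].
Sum ≈ 15.6596.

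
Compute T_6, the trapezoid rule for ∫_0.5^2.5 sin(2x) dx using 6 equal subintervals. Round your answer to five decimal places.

0.12353

Δx = (2.5 − 0.5)/6 = 1/3.
f(0.5) ≈ 0.84147, f(5/6) ≈ 0.99541, f(7/6) ≈ 0.72309, f(1.5) ≈ 0.14112, f(11/6) ≈ -0.50128, f(13/6) ≈ -0.92901, f(2.5) ≈ -0.95892.
T_6 = (Δx/2)·[f(x_0) + 2f(x_1) + ... + 2f(x_{5}) + f(x_6)].
Sum ≈ 0.12353.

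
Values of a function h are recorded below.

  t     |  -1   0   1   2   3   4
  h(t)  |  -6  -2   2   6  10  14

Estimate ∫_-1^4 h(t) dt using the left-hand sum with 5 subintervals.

10

Δt = 1.
Sum = 1·[(-6) + (-2) + 2 + 6 + 10] = 10.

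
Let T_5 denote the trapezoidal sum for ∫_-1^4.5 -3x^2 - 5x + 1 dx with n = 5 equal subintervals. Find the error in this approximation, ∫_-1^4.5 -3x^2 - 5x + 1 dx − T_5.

Exact integral: ∫_-1^4.5 f(x) dx = -134.75.
T_5 = -138.0775.
Error = -134.75 − (-138.0775) = 3.3275.

3.3275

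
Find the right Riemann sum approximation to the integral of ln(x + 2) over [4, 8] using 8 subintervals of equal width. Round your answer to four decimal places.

Δx = (8 − 4)/8 = 0.5.
Right endpoints: 4.5, 5, 5.5, 6, 6.5, 7, 7.5, 8.
f(4.5) ≈ 1.8718, f(5) ≈ 1.9459, f(5.5) ≈ 2.0149, f(6) ≈ 2.0794, f(6.5) ≈ 2.1401, f(7) ≈ 2.1972, f(7.5) ≈ 2.2513, f(8) ≈ 2.3026.
Sum = Δx · [f(4.5) + f(5) + f(5.5) + ...].
Sum ≈ 8.4016.

8.4016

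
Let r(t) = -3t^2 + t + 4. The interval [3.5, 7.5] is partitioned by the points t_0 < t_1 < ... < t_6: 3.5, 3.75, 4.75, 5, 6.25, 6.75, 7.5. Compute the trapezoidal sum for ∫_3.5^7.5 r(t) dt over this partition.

-342.765625

Subinterval widths: 0.25, 1, 0.25, 1.25, 0.5, 0.75.
r(3.5) = -29.25, r(3.75) = -34.4375, r(4.75) = -58.9375, r(5) = -66, r(6.25) = -106.9375, r(6.75) = -125.9375, r(7.5) = -157.25.
On each subinterval the trapezoid contributes (Δt_i/2)·[r(t_{i-1}) + r(t_i)].
Sum = -342.765625.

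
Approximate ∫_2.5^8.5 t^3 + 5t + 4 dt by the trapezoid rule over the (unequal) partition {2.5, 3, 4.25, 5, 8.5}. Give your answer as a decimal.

Subinterval widths: 0.5, 1.25, 0.75, 3.5.
f(2.5) = 32.125, f(3) = 46, f(4.25) = 102.015625, f(5) = 154, f(8.5) = 660.625.
On each subinterval the trapezoid contributes (Δt_i/2)·[f(t_{i-1}) + f(t_i)].
Sum = 1633.640625.

1633.640625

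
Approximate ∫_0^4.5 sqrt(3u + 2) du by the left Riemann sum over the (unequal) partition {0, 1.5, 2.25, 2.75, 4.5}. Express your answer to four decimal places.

Subinterval widths: 1.5, 0.75, 0.5, 1.75.
Left endpoints: 0, 1.5, 2.25, 2.75.
f(0) ≈ 1.4142, f(1.5) ≈ 2.5495, f(2.25) ≈ 2.9580, f(2.75) ≈ 3.2016.
Sum = Σ Δu_i · f(u_i).
Sum ≈ 11.1152.

11.1152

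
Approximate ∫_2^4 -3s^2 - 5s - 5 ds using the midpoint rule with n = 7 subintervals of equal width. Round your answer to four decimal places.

Δs = (4 − 2)/7 = 2/7.
Midpoints: 15/7, 17/7, 19/7, 3, 23/7, 25/7, 27/7.
f(15/7) = -1445/49, f(17/7) = -1707/49, f(19/7) = -1993/49, f(3) = -47, f(23/7) = -2637/49, f(25/7) = -2995/49, f(27/7) = -3377/49.
Sum = Δs · [f(15/7) + f(17/7) + f(19/7) + ...].
Sum ≈ -95.9592.

-95.9592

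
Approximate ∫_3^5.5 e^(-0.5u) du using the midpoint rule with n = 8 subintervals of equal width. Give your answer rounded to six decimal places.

Δu = (5.5 − 3)/8 = 0.3125.
Midpoints: 3.15625, 3.46875, 3.78125, 4.09375, 4.40625, 4.71875, 5.03125, 5.34375.
f(3.15625) ≈ 0.206362, f(3.46875) ≈ 0.176510, f(3.78125) ≈ 0.150977, f(4.09375) ≈ 0.129138, f(4.40625) ≈ 0.110457, f(4.71875) ≈ 0.094479, f(5.03125) ≈ 0.080812, f(5.34375) ≈ 0.069122.
Sum = Δu · [f(3.15625) + f(3.46875) + f(3.78125) + ...].
Sum ≈ 0.318081.

0.318081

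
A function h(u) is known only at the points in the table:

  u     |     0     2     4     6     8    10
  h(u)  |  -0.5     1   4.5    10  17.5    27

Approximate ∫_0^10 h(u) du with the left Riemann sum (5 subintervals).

65

Δu = 2.
Sum = 2·[(-0.5) + 1 + 4.5 + 10 + 17.5] = 65.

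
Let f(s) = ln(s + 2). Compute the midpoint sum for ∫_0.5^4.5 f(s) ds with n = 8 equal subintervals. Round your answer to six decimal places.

Δs = (4.5 − 0.5)/8 = 0.5.
Midpoints: 0.75, 1.25, 1.75, 2.25, 2.75, 3.25, 3.75, 4.25.
f(0.75) ≈ 1.011601, f(1.25) ≈ 1.178655, f(1.75) ≈ 1.321756, f(2.25) ≈ 1.446919, f(2.75) ≈ 1.558145, f(3.25) ≈ 1.658228, f(3.75) ≈ 1.749200, f(4.25) ≈ 1.832581.
Sum = Δs · [f(0.75) + f(1.25) + f(1.75) + ...].
Sum ≈ 5.878542.

5.878542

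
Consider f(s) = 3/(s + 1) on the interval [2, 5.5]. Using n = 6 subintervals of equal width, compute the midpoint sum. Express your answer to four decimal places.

2.3159

Δs = (5.5 − 2)/6 = 7/12.
Midpoints: 55/24, 2.875, 83/24, 97/24, 4.625, 125/24.
f(55/24) = 72/79, f(2.875) = 24/31, f(83/24) = 72/107, f(97/24) = 72/121, f(4.625) = 8/15, f(125/24) = 72/149.
Sum = Δs · [f(55/24) + f(2.875) + f(83/24) + ...].
Sum ≈ 2.3159.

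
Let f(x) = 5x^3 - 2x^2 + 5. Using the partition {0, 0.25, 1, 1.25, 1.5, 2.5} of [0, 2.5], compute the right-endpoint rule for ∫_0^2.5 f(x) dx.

85.1171875

Subinterval widths: 0.25, 0.75, 0.25, 0.25, 1.
Right endpoints: 0.25, 1, 1.25, 1.5, 2.5.
f(0.25) = 4.953125, f(1) = 8, f(1.25) = 11.640625, f(1.5) = 17.375, f(2.5) = 70.625.
Sum = Σ Δx_i · f(x_i).
Sum = 85.1171875.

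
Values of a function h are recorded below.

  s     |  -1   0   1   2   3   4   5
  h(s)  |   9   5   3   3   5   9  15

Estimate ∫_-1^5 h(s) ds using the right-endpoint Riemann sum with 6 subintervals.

Δs = 1.
Sum = 1·[5 + 3 + 3 + 5 + 9 + 15] = 40.

40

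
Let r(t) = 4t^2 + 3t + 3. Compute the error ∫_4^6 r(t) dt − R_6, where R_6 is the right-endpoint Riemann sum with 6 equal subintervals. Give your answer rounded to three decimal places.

-14.481

Exact integral: ∫_4^6 r(t) dt ≈ 238.66667.
R_6 ≈ 253.14815.
Error ≈ 238.66667 − 253.14815 ≈ -14.481.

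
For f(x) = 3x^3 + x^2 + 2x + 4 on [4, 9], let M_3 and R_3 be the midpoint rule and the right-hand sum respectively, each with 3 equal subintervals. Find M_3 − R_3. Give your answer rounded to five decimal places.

-1931.59722

M_3 ≈ 4966.5509259.
R_3 ≈ 6898.1481481.
M_3 − R_3 ≈ -1931.59722.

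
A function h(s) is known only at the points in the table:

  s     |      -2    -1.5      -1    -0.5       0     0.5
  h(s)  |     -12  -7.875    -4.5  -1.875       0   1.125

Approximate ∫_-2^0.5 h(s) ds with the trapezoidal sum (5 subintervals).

-9.84375

Δs = 0.5.
T_5 = (0.5/2)·[(-12) + 2·(-7.875) + 2·(-4.5) + 2·(-1.875) + 2·0 + 1.125] = -9.84375.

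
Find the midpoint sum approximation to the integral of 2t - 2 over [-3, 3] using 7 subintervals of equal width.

Δt = (3 − (-3))/7 = 6/7.
Midpoints: -18/7, -12/7, -6/7, 0, 6/7, 12/7, 18/7.
f(-18/7) = -50/7, f(-12/7) = -38/7, f(-6/7) = -26/7, f(0) = -2, f(6/7) = -2/7, f(12/7) = 10/7, f(18/7) = 22/7.
Sum = Δt · [f(-18/7) + f(-12/7) + f(-6/7) + ...].
Sum = -12.

-12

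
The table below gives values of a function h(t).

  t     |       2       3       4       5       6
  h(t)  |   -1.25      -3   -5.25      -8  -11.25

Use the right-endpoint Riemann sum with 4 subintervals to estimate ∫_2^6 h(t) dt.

-27.5

Δt = 1.
Sum = 1·[(-3) + (-5.25) + (-8) + (-11.25)] = -27.5.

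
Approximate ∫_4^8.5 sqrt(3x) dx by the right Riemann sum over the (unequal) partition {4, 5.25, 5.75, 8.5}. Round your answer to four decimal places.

Subinterval widths: 1.25, 0.5, 2.75.
Right endpoints: 5.25, 5.75, 8.5.
f(5.25) ≈ 3.9686, f(5.75) ≈ 4.1533, f(8.5) ≈ 5.0498.
Sum = Σ Δx_i · f(x_i).
Sum ≈ 20.9243.

20.9243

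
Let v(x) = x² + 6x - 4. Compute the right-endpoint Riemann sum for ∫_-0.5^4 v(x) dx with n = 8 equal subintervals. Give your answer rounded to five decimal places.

62.88574

Δx = (4 − (-0.5))/8 = 0.5625.
Right endpoints: 0.0625, 0.625, 1.1875, 1.75, 2.3125, 2.875, 3.4375, 4.
v(0.0625) = -3.62109375, v(0.625) = 0.140625, v(1.1875) = 4.53515625, v(1.75) = 9.5625, v(2.3125) = 15.22265625, v(2.875) = 21.515625, v(3.4375) = 28.44140625, v(4) = 36.
Sum = Δx · [v(0.0625) + v(0.625) + v(1.1875) + ...].
Sum ≈ 62.88574.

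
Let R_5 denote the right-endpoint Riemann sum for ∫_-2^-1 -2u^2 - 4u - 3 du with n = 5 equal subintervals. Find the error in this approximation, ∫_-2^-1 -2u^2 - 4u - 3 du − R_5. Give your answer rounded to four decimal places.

Exact integral: ∫_-2^-1 f(u) du ≈ -1.666667.
R_5 = -1.48.
Error ≈ -1.666667 − (-1.48) ≈ -0.1867.

-0.1867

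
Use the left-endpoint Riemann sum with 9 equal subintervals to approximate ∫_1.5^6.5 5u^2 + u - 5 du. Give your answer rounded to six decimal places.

391.424897

Δu = (6.5 − 1.5)/9 = 5/9.
Left endpoints: 1.5, 37/18, 47/18, 19/6, 67/18, 77/18, 29/6, 97/18, 107/18.
f(1.5) = 7.75, f(37/18) = 5891/324, f(47/18) = 10271/324, f(19/6) = 1739/36, f(67/18) = 22031/324, f(77/18) = 29411/324, f(29/6) = 4199/36, f(97/18) = 47171/324, f(107/18) = 57551/324.
Sum = Δu · [f(1.5) + f(37/18) + f(47/18) + ...].
Sum ≈ 391.424897.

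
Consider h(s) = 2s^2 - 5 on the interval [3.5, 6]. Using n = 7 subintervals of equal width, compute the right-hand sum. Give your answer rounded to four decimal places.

111.5051

Δs = (6 − 3.5)/7 = 5/14.
Right endpoints: 27/7, 59/14, 32/7, 69/14, 37/7, 79/14, 6.
h(27/7) = 1213/49, h(59/14) = 2991/98, h(32/7) = 1803/49, h(69/14) = 4271/98, h(37/7) = 2493/49, h(79/14) = 5751/98, h(6) = 67.
Sum = Δs · [h(27/7) + h(59/14) + h(32/7) + ...].
Sum ≈ 111.5051.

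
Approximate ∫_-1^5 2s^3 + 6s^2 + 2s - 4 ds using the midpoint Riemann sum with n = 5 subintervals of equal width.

Δs = (5 − (-1))/5 = 1.2.
Midpoints: -0.4, 0.8, 2, 3.2, 4.4.
f(-0.4) = -3.968, f(0.8) = 2.464, f(2) = 40, f(3.2) = 129.376, f(4.4) = 291.328.
Sum = Δs · [f(-0.4) + f(0.8) + f(2) + f(3.2) + f(4.4)].
Sum = 551.04.

551.04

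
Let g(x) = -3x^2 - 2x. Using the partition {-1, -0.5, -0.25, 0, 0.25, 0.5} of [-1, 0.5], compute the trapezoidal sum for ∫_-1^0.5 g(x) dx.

-0.46875

Subinterval widths: 0.5, 0.25, 0.25, 0.25, 0.25.
g(-1) = -1, g(-0.5) = 0.25, g(-0.25) = 0.3125, g(0) = 0, g(0.25) = -0.6875, g(0.5) = -1.75.
On each subinterval the trapezoid contributes (Δx_i/2)·[g(x_{i-1}) + g(x_i)].
Sum = -0.46875.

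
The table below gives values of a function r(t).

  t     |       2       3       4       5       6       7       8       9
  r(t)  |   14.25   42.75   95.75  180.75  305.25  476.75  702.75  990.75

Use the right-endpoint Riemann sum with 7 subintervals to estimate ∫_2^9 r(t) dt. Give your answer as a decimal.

2794.75

Δt = 1.
Sum = 1·[42.75 + 95.75 + 180.75 + 305.25 + 476.75 + 702.75 + 990.75] = 2794.75.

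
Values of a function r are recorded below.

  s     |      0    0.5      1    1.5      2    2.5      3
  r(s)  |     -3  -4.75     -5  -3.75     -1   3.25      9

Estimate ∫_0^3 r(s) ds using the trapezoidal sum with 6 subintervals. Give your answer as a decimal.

Δs = 0.5.
T_6 = (0.5/2)·[(-3) + 2·(-4.75) + 2·(-5) + 2·(-3.75) + 2·(-1) + 2·3.25 + 9] = -4.125.

-4.125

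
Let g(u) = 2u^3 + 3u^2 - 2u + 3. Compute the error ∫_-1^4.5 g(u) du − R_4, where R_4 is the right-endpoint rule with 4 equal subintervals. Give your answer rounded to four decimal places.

-182.2090

Exact integral: ∫_-1^4.5 g(u) du = 293.90625.
R_4 ≈ 476.115234.
Error ≈ 293.90625 − 476.115234 ≈ -182.2090.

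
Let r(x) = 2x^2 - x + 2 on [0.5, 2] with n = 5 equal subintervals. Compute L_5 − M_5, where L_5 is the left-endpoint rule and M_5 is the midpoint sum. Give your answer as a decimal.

L_5 = 5.52.
M_5 = 6.3525.
L_5 − M_5 = -0.8325.

-0.8325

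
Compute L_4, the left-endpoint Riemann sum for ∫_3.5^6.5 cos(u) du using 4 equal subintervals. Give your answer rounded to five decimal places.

-0.17827

Δu = (6.5 − 3.5)/4 = 0.75.
Left endpoints: 3.5, 4.25, 5, 5.75.
f(3.5) ≈ -0.93646, f(4.25) ≈ -0.44609, f(5) ≈ 0.28366, f(5.75) ≈ 0.86119.
Sum = Δu · [f(3.5) + f(4.25) + f(5) + f(5.75)].
Sum ≈ -0.17827.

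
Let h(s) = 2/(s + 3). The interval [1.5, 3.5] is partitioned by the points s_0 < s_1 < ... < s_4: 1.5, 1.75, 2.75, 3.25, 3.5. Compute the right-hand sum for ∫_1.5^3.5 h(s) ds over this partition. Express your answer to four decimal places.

Subinterval widths: 0.25, 1, 0.5, 0.25.
Right endpoints: 1.75, 2.75, 3.25, 3.5.
h(1.75) = 8/19, h(2.75) = 8/23, h(3.25) = 0.32, h(3.5) = 4/13.
Sum = Σ Δs_i · h(s_i).
Sum ≈ 0.6900.

0.6900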